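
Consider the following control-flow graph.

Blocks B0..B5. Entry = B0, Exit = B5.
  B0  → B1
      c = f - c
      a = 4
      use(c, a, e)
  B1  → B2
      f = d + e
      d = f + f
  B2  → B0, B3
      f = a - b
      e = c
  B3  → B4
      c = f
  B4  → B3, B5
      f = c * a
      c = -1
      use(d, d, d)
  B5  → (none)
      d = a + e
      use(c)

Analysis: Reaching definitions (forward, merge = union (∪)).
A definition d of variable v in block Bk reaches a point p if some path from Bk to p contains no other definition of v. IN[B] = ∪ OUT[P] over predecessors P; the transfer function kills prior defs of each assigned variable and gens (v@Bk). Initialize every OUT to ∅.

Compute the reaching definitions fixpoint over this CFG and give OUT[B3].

Fixpoint table:
  B0: | IN={a@B0, c@B0, d@B1, e@B2, f@B2} | OUT={a@B0, c@B0, d@B1, e@B2, f@B2}
  B1: | IN={a@B0, c@B0, d@B1, e@B2, f@B2} | OUT={a@B0, c@B0, d@B1, e@B2, f@B1}
  B2: | IN={a@B0, c@B0, d@B1, e@B2, f@B1} | OUT={a@B0, c@B0, d@B1, e@B2, f@B2}
  B3: | IN={a@B0, c@B0, c@B4, d@B1, e@B2, f@B2, f@B4} | OUT={a@B0, c@B3, d@B1, e@B2, f@B2, f@B4}
  B4: | IN={a@B0, c@B3, d@B1, e@B2, f@B2, f@B4} | OUT={a@B0, c@B4, d@B1, e@B2, f@B4}
  B5: | IN={a@B0, c@B4, d@B1, e@B2, f@B4} | OUT={a@B0, c@B4, d@B5, e@B2, f@B4}

Merge at B3: IN[B3] = OUT[B2] ⊔ OUT[B4] = {a@B0, c@B0, c@B4, d@B1, e@B2, f@B2, f@B4}
Applying B3's transfer function to that IN value gives OUT[B3] (row B3 above).

Answer: {a@B0, c@B3, d@B1, e@B2, f@B2, f@B4}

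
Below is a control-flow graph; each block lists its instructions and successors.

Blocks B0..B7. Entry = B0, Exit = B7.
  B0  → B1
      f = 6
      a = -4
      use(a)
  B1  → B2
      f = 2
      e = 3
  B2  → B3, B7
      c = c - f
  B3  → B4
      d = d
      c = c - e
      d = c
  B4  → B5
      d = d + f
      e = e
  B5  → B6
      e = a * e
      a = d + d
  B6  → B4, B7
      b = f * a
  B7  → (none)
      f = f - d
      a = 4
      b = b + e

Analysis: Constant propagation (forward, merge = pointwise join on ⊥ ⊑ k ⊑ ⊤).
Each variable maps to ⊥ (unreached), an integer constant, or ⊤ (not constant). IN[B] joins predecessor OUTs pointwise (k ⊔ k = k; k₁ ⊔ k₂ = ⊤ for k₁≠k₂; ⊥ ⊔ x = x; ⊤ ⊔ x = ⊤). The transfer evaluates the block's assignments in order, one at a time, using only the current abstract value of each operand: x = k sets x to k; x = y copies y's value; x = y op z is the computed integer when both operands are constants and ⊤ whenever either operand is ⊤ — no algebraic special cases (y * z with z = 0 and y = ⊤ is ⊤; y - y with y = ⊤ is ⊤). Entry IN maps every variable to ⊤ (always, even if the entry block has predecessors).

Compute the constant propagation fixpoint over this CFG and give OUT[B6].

Per-block solution:
  B0:   IN=(all ⊤)   OUT={a:-4, f:6; rest ⊤}
  B1:   IN={a:-4, f:6; rest ⊤}   OUT={a:-4, e:3, f:2; rest ⊤}
  B2:   IN={a:-4, e:3, f:2; rest ⊤}   OUT={a:-4, e:3, f:2; rest ⊤}
  B3:   IN={a:-4, e:3, f:2; rest ⊤}   OUT={a:-4, e:3, f:2; rest ⊤}
  B4:   IN={f:2; rest ⊤}   OUT={f:2; rest ⊤}
  B5:   IN={f:2; rest ⊤}   OUT={f:2; rest ⊤}
  B6:   IN={f:2; rest ⊤}   OUT={f:2; rest ⊤}
  B7:   IN={f:2; rest ⊤}   OUT={a:4; rest ⊤}

Merge at B6: IN[B6] = OUT[B5] = {a: ⊤, b: ⊤, c: ⊤, d: ⊤, e: ⊤, f: 2}
Applying B6's transfer function to that IN value gives OUT[B6] (row B6 above).

Answer: {a: ⊤, b: ⊤, c: ⊤, d: ⊤, e: ⊤, f: 2}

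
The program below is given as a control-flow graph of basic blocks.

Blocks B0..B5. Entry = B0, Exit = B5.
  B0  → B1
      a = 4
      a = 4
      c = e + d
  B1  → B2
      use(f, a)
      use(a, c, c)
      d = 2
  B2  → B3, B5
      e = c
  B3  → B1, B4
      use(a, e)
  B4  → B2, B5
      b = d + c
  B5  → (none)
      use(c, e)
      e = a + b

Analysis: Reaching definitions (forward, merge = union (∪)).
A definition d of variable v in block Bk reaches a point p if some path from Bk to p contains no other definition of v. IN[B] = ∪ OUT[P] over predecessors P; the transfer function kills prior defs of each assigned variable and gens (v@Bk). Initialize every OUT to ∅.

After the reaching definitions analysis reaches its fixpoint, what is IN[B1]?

Answer: {a@B0, b@B4, c@B0, d@B1, e@B2}

Derivation:
Fixpoint table:
  B0:  IN={}  OUT={a@B0, c@B0}
  B1:  IN={a@B0, b@B4, c@B0, d@B1, e@B2}  OUT={a@B0, b@B4, c@B0, d@B1, e@B2}
  B2:  IN={a@B0, b@B4, c@B0, d@B1, e@B2}  OUT={a@B0, b@B4, c@B0, d@B1, e@B2}
  B3:  IN={a@B0, b@B4, c@B0, d@B1, e@B2}  OUT={a@B0, b@B4, c@B0, d@B1, e@B2}
  B4:  IN={a@B0, b@B4, c@B0, d@B1, e@B2}  OUT={a@B0, b@B4, c@B0, d@B1, e@B2}
  B5:  IN={a@B0, b@B4, c@B0, d@B1, e@B2}  OUT={a@B0, b@B4, c@B0, d@B1, e@B5}

Merge at B1: IN[B1] = OUT[B0] ⊔ OUT[B3] = {a@B0, b@B4, c@B0, d@B1, e@B2}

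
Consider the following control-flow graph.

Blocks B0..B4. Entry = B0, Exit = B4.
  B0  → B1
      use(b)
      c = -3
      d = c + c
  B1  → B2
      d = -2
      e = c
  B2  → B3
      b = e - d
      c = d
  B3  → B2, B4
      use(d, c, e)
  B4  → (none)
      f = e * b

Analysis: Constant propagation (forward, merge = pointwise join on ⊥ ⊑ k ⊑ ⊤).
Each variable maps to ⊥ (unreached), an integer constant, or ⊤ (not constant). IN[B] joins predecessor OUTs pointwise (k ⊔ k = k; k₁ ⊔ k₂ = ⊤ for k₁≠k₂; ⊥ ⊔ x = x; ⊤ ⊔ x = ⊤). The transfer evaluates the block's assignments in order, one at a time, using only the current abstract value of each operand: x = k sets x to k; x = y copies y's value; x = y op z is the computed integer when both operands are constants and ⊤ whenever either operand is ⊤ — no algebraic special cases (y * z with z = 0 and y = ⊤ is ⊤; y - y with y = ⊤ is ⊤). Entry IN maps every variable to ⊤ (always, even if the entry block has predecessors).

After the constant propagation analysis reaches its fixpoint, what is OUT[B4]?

Answer: {a: ⊤, b: -1, c: -2, d: -2, e: -3, f: 3}

Derivation:
Converged values:
  B0: | IN=(all ⊤) | OUT={c:-3, d:-6; rest ⊤}
  B1: | IN={c:-3, d:-6; rest ⊤} | OUT={c:-3, d:-2, e:-3; rest ⊤}
  B2: | IN={d:-2, e:-3; rest ⊤} | OUT={b:-1, c:-2, d:-2, e:-3; rest ⊤}
  B3: | IN={b:-1, c:-2, d:-2, e:-3; rest ⊤} | OUT={b:-1, c:-2, d:-2, e:-3; rest ⊤}
  B4: | IN={b:-1, c:-2, d:-2, e:-3; rest ⊤} | OUT={b:-1, c:-2, d:-2, e:-3, f:3; rest ⊤}

Merge at B4: IN[B4] = OUT[B3] = {a: ⊤, b: -1, c: -2, d: -2, e: -3, f: ⊤}
Applying B4's transfer function to that IN value gives OUT[B4] (row B4 above).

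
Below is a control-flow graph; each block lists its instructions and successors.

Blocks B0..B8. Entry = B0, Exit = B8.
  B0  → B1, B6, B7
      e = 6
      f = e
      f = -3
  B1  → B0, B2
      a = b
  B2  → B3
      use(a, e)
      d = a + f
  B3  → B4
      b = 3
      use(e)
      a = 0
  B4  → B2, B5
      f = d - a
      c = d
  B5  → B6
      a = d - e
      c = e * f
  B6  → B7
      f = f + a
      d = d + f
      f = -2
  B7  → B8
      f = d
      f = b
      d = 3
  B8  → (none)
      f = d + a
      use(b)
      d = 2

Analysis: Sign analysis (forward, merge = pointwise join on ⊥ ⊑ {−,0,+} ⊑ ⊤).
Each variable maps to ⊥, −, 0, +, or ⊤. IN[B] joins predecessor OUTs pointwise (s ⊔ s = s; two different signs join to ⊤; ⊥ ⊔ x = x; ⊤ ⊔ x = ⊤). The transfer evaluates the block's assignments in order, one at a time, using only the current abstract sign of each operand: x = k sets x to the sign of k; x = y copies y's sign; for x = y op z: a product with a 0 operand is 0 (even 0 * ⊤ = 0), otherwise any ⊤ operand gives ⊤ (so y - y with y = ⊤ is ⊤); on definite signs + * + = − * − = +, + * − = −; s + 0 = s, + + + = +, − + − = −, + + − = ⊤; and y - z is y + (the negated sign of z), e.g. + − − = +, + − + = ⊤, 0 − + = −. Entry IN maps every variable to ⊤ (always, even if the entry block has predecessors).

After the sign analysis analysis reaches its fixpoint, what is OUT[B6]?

Converged values:
  B0:  IN=(all ⊤)  OUT={e:+, f:-; rest ⊤}
  B1:  IN={e:+, f:-; rest ⊤}  OUT={e:+, f:-; rest ⊤}
  B2:  IN={e:+; rest ⊤}  OUT={e:+; rest ⊤}
  B3:  IN={e:+; rest ⊤}  OUT={a:0, b:+, e:+; rest ⊤}
  B4:  IN={a:0, b:+, e:+; rest ⊤}  OUT={a:0, b:+, e:+; rest ⊤}
  B5:  IN={a:0, b:+, e:+; rest ⊤}  OUT={b:+, e:+; rest ⊤}
  B6:  IN={e:+; rest ⊤}  OUT={e:+, f:-; rest ⊤}
  B7:  IN={e:+, f:-; rest ⊤}  OUT={d:+, e:+; rest ⊤}
  B8:  IN={d:+, e:+; rest ⊤}  OUT={d:+, e:+; rest ⊤}

Merge at B6: IN[B6] = OUT[B0] ⊔ OUT[B5] = {a: ⊤, b: ⊤, c: ⊤, d: ⊤, e: +, f: ⊤}
Applying B6's transfer function to that IN value gives OUT[B6] (row B6 above).

Answer: {a: ⊤, b: ⊤, c: ⊤, d: ⊤, e: +, f: -}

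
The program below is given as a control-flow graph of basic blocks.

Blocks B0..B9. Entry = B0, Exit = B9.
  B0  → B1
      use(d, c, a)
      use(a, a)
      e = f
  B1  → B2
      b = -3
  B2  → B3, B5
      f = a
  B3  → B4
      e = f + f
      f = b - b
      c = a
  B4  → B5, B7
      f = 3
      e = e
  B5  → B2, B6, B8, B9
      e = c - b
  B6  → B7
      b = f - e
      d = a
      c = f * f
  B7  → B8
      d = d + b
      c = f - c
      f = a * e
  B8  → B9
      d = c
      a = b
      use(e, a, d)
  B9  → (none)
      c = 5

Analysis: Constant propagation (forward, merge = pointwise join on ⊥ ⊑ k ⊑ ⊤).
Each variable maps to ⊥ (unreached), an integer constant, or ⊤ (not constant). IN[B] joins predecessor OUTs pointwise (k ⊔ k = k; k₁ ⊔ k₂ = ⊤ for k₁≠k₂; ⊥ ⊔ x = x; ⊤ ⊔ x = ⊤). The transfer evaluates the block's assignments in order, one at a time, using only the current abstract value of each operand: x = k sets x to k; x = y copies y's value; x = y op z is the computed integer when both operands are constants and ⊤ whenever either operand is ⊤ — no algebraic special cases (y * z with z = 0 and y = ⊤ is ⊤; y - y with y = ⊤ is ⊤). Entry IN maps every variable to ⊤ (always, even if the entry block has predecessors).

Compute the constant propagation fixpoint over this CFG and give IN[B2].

Answer: {a: ⊤, b: -3, c: ⊤, d: ⊤, e: ⊤, f: ⊤}

Working:
Converged values:
  B0: | IN=(all ⊤) | OUT=(all ⊤)
  B1: | IN=(all ⊤) | OUT={b:-3; rest ⊤}
  B2: | IN={b:-3; rest ⊤} | OUT={b:-3; rest ⊤}
  B3: | IN={b:-3; rest ⊤} | OUT={b:-3, f:0; rest ⊤}
  B4: | IN={b:-3, f:0; rest ⊤} | OUT={b:-3, f:3; rest ⊤}
  B5: | IN={b:-3; rest ⊤} | OUT={b:-3; rest ⊤}
  B6: | IN={b:-3; rest ⊤} | OUT=(all ⊤)
  B7: | IN=(all ⊤) | OUT=(all ⊤)
  B8: | IN=(all ⊤) | OUT=(all ⊤)
  B9: | IN=(all ⊤) | OUT={c:5; rest ⊤}

Merge at B2: IN[B2] = OUT[B1] ⊔ OUT[B5] = {a: ⊤, b: -3, c: ⊤, d: ⊤, e: ⊤, f: ⊤}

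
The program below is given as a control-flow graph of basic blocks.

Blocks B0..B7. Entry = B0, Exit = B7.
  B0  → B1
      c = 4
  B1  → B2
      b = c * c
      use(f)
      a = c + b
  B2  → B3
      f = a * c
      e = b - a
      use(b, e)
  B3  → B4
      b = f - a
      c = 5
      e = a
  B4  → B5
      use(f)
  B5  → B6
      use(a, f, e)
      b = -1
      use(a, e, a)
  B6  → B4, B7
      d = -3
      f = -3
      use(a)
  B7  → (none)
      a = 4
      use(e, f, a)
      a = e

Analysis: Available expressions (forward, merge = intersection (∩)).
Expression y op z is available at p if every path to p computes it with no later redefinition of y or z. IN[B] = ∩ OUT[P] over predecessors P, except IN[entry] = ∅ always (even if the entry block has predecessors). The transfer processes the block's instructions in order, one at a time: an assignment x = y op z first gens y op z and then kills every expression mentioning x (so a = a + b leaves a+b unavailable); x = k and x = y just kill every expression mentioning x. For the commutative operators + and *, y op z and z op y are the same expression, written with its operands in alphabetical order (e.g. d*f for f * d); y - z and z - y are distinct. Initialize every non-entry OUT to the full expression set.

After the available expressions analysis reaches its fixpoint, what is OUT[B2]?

Fixpoint table:
  B0:   IN={}   OUT={}
  B1:   IN={}   OUT={b+c, c*c}
  B2:   IN={b+c, c*c}   OUT={a*c, b+c, b-a, c*c}
  B3:   IN={a*c, b+c, b-a, c*c}   OUT={f-a}
  B4:   IN={}   OUT={}
  B5:   IN={}   OUT={}
  B6:   IN={}   OUT={}
  B7:   IN={}   OUT={}

Merge at B2: IN[B2] = OUT[B1] = {b+c, c*c}
Applying B2's transfer function to that IN value gives OUT[B2] (row B2 above).

Answer: {a*c, b+c, b-a, c*c}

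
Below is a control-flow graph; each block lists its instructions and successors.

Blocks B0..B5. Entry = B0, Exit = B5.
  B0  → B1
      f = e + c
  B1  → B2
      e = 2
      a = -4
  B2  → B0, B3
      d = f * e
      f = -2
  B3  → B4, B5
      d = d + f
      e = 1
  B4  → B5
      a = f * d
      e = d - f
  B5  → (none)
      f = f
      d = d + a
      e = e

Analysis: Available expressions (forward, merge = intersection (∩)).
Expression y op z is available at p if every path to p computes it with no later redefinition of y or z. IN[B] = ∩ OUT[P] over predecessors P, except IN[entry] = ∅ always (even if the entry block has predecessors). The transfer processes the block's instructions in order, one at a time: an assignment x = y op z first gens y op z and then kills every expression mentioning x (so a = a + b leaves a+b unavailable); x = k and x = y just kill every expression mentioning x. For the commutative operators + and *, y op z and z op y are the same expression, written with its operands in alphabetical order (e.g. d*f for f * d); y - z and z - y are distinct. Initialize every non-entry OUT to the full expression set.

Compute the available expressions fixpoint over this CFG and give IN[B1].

Fixpoint table:
  B0:   IN={}   OUT={c+e}
  B1:   IN={c+e}   OUT={}
  B2:   IN={}   OUT={}
  B3:   IN={}   OUT={}
  B4:   IN={}   OUT={d*f, d-f}
  B5:   IN={}   OUT={}

Merge at B1: IN[B1] = OUT[B0] = {c+e}

Answer: {c+e}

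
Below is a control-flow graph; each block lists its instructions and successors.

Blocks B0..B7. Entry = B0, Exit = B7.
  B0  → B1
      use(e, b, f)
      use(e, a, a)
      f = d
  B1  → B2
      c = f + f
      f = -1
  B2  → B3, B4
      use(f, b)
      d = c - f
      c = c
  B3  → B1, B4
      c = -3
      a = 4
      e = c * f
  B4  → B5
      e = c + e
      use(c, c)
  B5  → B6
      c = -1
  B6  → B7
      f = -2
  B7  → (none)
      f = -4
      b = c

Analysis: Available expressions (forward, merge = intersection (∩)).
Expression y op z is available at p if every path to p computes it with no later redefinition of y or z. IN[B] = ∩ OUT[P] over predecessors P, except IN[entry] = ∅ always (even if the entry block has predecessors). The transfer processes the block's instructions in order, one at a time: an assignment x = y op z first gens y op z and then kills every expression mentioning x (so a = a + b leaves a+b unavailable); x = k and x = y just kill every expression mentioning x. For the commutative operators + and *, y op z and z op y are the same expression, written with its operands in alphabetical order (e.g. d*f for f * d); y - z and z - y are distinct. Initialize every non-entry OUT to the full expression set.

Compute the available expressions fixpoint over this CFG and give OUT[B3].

Answer: {c*f}

Derivation:
Fixpoint table:
  B0:   IN={}   OUT={}
  B1:   IN={}   OUT={}
  B2:   IN={}   OUT={}
  B3:   IN={}   OUT={c*f}
  B4:   IN={}   OUT={}
  B5:   IN={}   OUT={}
  B6:   IN={}   OUT={}
  B7:   IN={}   OUT={}

Merge at B3: IN[B3] = OUT[B2] = {}
Applying B3's transfer function to that IN value gives OUT[B3] (row B3 above).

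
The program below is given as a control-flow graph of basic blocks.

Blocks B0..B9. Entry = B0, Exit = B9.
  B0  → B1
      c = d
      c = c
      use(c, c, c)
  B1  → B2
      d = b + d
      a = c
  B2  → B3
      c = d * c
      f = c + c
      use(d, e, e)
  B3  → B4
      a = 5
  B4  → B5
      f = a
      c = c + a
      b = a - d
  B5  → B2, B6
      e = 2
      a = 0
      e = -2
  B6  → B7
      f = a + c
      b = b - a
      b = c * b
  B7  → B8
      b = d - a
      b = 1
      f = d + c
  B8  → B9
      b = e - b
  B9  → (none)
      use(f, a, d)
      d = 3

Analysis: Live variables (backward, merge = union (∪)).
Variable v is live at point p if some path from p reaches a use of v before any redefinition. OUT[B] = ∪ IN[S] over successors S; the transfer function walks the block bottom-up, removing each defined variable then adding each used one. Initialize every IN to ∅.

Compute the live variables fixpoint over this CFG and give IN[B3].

Per-block solution:
  B0:   IN={b, d, e}   OUT={b, c, d, e}
  B1:   IN={b, c, d, e}   OUT={c, d, e}
  B2:   IN={c, d, e}   OUT={c, d}
  B3:   IN={c, d}   OUT={a, c, d}
  B4:   IN={a, c, d}   OUT={b, c, d}
  B5:   IN={b, c, d}   OUT={a, b, c, d, e}
  B6:   IN={a, b, c, d, e}   OUT={a, c, d, e}
  B7:   IN={a, c, d, e}   OUT={a, b, d, e, f}
  B8:   IN={a, b, d, e, f}   OUT={a, d, f}
  B9:   IN={a, d, f}   OUT={}

Merge at B3: OUT[B3] = IN[B4] = {a, c, d}
Applying B3's transfer function to that OUT value gives IN[B3] (row B3 above).

Answer: {c, d}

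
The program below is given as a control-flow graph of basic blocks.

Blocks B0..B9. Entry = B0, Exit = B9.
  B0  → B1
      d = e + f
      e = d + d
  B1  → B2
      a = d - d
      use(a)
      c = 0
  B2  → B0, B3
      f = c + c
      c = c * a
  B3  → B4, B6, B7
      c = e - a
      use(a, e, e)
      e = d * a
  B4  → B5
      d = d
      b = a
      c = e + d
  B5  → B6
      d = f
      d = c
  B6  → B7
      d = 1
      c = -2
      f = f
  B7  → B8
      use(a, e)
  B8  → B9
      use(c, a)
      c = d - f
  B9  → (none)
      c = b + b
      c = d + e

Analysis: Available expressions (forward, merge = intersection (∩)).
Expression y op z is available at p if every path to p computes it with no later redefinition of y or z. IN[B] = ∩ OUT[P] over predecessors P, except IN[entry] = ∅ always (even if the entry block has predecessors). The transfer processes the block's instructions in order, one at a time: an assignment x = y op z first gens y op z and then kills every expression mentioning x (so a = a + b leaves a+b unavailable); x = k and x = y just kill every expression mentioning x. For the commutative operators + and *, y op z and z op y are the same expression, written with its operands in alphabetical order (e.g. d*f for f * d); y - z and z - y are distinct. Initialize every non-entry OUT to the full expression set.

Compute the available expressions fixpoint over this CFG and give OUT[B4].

Converged values:
  B0:  IN={}  OUT={d+d}
  B1:  IN={d+d}  OUT={d+d, d-d}
  B2:  IN={d+d, d-d}  OUT={d+d, d-d}
  B3:  IN={d+d, d-d}  OUT={a*d, d+d, d-d}
  B4:  IN={a*d, d+d, d-d}  OUT={d+e}
  B5:  IN={d+e}  OUT={}
  B6:  IN={}  OUT={}
  B7:  IN={}  OUT={}
  B8:  IN={}  OUT={d-f}
  B9:  IN={d-f}  OUT={b+b, d+e, d-f}

Merge at B4: IN[B4] = OUT[B3] = {a*d, d+d, d-d}
Applying B4's transfer function to that IN value gives OUT[B4] (row B4 above).

Answer: {d+e}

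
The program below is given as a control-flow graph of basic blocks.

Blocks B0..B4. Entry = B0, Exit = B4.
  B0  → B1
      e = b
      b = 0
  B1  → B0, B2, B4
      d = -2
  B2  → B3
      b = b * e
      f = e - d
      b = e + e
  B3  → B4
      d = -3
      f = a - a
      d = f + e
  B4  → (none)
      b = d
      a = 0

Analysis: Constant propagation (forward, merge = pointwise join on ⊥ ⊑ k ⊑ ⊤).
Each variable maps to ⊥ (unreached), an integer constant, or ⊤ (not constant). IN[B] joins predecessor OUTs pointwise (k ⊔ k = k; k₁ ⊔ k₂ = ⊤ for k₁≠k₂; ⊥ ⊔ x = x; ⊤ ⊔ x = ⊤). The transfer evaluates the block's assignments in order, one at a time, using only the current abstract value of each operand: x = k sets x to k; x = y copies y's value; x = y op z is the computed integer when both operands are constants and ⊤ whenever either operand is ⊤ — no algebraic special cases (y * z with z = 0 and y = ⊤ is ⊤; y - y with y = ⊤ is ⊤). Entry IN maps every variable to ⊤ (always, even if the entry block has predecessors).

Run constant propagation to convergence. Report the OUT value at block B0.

Converged values:
  B0:   IN=(all ⊤)   OUT={b:0; rest ⊤}
  B1:   IN={b:0; rest ⊤}   OUT={b:0, d:-2; rest ⊤}
  B2:   IN={b:0, d:-2; rest ⊤}   OUT={d:-2; rest ⊤}
  B3:   IN={d:-2; rest ⊤}   OUT=(all ⊤)
  B4:   IN=(all ⊤)   OUT={a:0; rest ⊤}

Merge at B0 (entry node, so the boundary value (all ⊤) is joined with the incoming edge(s)): IN[B0] = (all ⊤) ⊔ OUT[B1] = {a: ⊤, b: ⊤, c: ⊤, d: ⊤, e: ⊤, f: ⊤}
Applying B0's transfer function to that IN value gives OUT[B0] (row B0 above).

Answer: {a: ⊤, b: 0, c: ⊤, d: ⊤, e: ⊤, f: ⊤}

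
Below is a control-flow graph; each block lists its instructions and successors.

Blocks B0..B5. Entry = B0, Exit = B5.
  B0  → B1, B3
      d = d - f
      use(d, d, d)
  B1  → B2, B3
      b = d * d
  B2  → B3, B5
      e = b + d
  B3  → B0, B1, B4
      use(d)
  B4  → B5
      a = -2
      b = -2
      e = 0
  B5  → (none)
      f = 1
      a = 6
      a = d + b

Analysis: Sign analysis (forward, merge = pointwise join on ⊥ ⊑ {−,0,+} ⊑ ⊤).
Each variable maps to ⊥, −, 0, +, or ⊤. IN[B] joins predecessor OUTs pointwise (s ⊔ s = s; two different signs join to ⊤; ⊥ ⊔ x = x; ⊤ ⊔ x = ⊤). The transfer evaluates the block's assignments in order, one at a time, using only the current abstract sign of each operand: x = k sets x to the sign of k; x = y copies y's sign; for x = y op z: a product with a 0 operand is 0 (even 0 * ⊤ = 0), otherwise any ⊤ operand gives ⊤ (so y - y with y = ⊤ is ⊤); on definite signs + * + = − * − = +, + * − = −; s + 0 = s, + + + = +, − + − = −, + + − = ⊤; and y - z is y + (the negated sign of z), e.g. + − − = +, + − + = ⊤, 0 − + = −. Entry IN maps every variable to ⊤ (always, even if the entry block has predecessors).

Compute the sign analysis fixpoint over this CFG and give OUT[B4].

Answer: {a: -, b: -, c: ⊤, d: ⊤, e: 0, f: ⊤}

Working:
Per-block solution:
  B0:  IN=(all ⊤)  OUT=(all ⊤)
  B1:  IN=(all ⊤)  OUT=(all ⊤)
  B2:  IN=(all ⊤)  OUT=(all ⊤)
  B3:  IN=(all ⊤)  OUT=(all ⊤)
  B4:  IN=(all ⊤)  OUT={a:-, b:-, e:0; rest ⊤}
  B5:  IN=(all ⊤)  OUT={f:+; rest ⊤}

Merge at B4: IN[B4] = OUT[B3] = {a: ⊤, b: ⊤, c: ⊤, d: ⊤, e: ⊤, f: ⊤}
Applying B4's transfer function to that IN value gives OUT[B4] (row B4 above).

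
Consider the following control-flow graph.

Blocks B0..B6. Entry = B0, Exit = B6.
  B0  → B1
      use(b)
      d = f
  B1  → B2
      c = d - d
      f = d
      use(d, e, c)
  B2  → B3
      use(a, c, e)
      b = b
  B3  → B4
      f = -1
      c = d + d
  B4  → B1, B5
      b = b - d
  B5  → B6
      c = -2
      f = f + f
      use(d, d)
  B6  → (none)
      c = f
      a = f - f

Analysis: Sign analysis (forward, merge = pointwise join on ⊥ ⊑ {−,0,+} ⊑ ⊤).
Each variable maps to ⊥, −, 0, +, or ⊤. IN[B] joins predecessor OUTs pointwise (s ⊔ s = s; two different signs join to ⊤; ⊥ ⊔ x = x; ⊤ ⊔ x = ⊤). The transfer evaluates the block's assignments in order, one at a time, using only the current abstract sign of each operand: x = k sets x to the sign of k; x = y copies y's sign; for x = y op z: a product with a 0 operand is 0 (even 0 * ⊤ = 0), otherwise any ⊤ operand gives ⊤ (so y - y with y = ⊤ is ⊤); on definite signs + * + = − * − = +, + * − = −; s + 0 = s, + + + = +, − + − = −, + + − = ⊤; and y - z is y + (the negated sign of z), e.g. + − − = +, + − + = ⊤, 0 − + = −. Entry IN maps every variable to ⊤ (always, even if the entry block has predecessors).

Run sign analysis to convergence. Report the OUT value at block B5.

Fixpoint table:
  B0:  IN=(all ⊤)  OUT=(all ⊤)
  B1:  IN=(all ⊤)  OUT=(all ⊤)
  B2:  IN=(all ⊤)  OUT=(all ⊤)
  B3:  IN=(all ⊤)  OUT={f:-; rest ⊤}
  B4:  IN={f:-; rest ⊤}  OUT={f:-; rest ⊤}
  B5:  IN={f:-; rest ⊤}  OUT={c:-, f:-; rest ⊤}
  B6:  IN={c:-, f:-; rest ⊤}  OUT={c:-, f:-; rest ⊤}

Merge at B5: IN[B5] = OUT[B4] = {a: ⊤, b: ⊤, c: ⊤, d: ⊤, e: ⊤, f: -}
Applying B5's transfer function to that IN value gives OUT[B5] (row B5 above).

Answer: {a: ⊤, b: ⊤, c: -, d: ⊤, e: ⊤, f: -}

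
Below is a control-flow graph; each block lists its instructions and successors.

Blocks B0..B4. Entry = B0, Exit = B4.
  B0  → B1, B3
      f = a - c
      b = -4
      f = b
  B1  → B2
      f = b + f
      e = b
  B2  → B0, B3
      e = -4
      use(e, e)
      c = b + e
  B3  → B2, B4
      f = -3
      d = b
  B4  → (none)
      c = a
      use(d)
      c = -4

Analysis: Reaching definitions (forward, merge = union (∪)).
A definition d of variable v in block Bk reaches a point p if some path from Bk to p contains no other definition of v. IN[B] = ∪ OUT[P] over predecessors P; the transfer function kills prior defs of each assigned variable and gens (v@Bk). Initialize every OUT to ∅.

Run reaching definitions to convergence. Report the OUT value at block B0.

Answer: {b@B0, c@B2, d@B3, e@B2, f@B0}

Derivation:
Per-block solution:
  B0:   IN={b@B0, c@B2, d@B3, e@B2, f@B1, f@B3}   OUT={b@B0, c@B2, d@B3, e@B2, f@B0}
  B1:   IN={b@B0, c@B2, d@B3, e@B2, f@B0}   OUT={b@B0, c@B2, d@B3, e@B1, f@B1}
  B2:   IN={b@B0, c@B2, d@B3, e@B1, e@B2, f@B1, f@B3}   OUT={b@B0, c@B2, d@B3, e@B2, f@B1, f@B3}
  B3:   IN={b@B0, c@B2, d@B3, e@B2, f@B0, f@B1, f@B3}   OUT={b@B0, c@B2, d@B3, e@B2, f@B3}
  B4:   IN={b@B0, c@B2, d@B3, e@B2, f@B3}   OUT={b@B0, c@B4, d@B3, e@B2, f@B3}

Merge at B0 (entry node, so the boundary value {} is joined with the incoming edge(s)): IN[B0] = {} ⊔ OUT[B2] = {b@B0, c@B2, d@B3, e@B2, f@B1, f@B3}
Applying B0's transfer function to that IN value gives OUT[B0] (row B0 above).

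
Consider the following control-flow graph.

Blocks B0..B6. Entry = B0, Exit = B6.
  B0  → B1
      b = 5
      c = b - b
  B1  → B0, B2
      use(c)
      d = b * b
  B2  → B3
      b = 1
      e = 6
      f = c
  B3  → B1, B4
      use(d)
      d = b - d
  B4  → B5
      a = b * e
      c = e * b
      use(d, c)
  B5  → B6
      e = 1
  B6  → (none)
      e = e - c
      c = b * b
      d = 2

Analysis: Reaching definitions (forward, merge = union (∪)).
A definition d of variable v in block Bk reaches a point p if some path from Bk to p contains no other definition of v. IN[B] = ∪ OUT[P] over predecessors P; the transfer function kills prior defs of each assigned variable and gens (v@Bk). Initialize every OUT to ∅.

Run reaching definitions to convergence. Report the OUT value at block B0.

Converged values:
  B0: | IN={b@B0, b@B2, c@B0, d@B1, e@B2, f@B2} | OUT={b@B0, c@B0, d@B1, e@B2, f@B2}
  B1: | IN={b@B0, b@B2, c@B0, d@B1, d@B3, e@B2, f@B2} | OUT={b@B0, b@B2, c@B0, d@B1, e@B2, f@B2}
  B2: | IN={b@B0, b@B2, c@B0, d@B1, e@B2, f@B2} | OUT={b@B2, c@B0, d@B1, e@B2, f@B2}
  B3: | IN={b@B2, c@B0, d@B1, e@B2, f@B2} | OUT={b@B2, c@B0, d@B3, e@B2, f@B2}
  B4: | IN={b@B2, c@B0, d@B3, e@B2, f@B2} | OUT={a@B4, b@B2, c@B4, d@B3, e@B2, f@B2}
  B5: | IN={a@B4, b@B2, c@B4, d@B3, e@B2, f@B2} | OUT={a@B4, b@B2, c@B4, d@B3, e@B5, f@B2}
  B6: | IN={a@B4, b@B2, c@B4, d@B3, e@B5, f@B2} | OUT={a@B4, b@B2, c@B6, d@B6, e@B6, f@B2}

Merge at B0 (entry node, so the boundary value {} is joined with the incoming edge(s)): IN[B0] = {} ⊔ OUT[B1] = {b@B0, b@B2, c@B0, d@B1, e@B2, f@B2}
Applying B0's transfer function to that IN value gives OUT[B0] (row B0 above).

Answer: {b@B0, c@B0, d@B1, e@B2, f@B2}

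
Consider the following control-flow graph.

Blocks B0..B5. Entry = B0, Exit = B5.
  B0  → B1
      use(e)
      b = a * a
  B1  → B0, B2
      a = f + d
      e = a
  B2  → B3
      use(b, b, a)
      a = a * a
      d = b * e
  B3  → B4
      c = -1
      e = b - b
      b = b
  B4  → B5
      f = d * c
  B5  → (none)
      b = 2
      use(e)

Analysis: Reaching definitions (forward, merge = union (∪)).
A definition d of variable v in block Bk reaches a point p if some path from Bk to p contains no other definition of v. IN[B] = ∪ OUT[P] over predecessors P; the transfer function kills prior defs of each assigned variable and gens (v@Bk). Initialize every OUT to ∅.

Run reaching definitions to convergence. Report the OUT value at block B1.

Answer: {a@B1, b@B0, e@B1}

Working:
Fixpoint table:
  B0:   IN={a@B1, b@B0, e@B1}   OUT={a@B1, b@B0, e@B1}
  B1:   IN={a@B1, b@B0, e@B1}   OUT={a@B1, b@B0, e@B1}
  B2:   IN={a@B1, b@B0, e@B1}   OUT={a@B2, b@B0, d@B2, e@B1}
  B3:   IN={a@B2, b@B0, d@B2, e@B1}   OUT={a@B2, b@B3, c@B3, d@B2, e@B3}
  B4:   IN={a@B2, b@B3, c@B3, d@B2, e@B3}   OUT={a@B2, b@B3, c@B3, d@B2, e@B3, f@B4}
  B5:   IN={a@B2, b@B3, c@B3, d@B2, e@B3, f@B4}   OUT={a@B2, b@B5, c@B3, d@B2, e@B3, f@B4}

Merge at B1: IN[B1] = OUT[B0] = {a@B1, b@B0, e@B1}
Applying B1's transfer function to that IN value gives OUT[B1] (row B1 above).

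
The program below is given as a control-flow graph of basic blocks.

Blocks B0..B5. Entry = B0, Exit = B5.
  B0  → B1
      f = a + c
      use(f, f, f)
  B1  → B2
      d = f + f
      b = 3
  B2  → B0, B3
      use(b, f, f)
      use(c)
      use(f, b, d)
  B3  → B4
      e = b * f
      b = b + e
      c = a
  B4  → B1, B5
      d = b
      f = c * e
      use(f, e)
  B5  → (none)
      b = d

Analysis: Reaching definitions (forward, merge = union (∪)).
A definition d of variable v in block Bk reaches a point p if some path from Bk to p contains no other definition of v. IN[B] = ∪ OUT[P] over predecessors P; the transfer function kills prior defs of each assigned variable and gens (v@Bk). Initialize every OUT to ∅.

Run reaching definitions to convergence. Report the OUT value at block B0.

Converged values:
  B0:   IN={b@B1, c@B3, d@B1, e@B3, f@B0, f@B4}   OUT={b@B1, c@B3, d@B1, e@B3, f@B0}
  B1:   IN={b@B1, b@B3, c@B3, d@B1, d@B4, e@B3, f@B0, f@B4}   OUT={b@B1, c@B3, d@B1, e@B3, f@B0, f@B4}
  B2:   IN={b@B1, c@B3, d@B1, e@B3, f@B0, f@B4}   OUT={b@B1, c@B3, d@B1, e@B3, f@B0, f@B4}
  B3:   IN={b@B1, c@B3, d@B1, e@B3, f@B0, f@B4}   OUT={b@B3, c@B3, d@B1, e@B3, f@B0, f@B4}
  B4:   IN={b@B3, c@B3, d@B1, e@B3, f@B0, f@B4}   OUT={b@B3, c@B3, d@B4, e@B3, f@B4}
  B5:   IN={b@B3, c@B3, d@B4, e@B3, f@B4}   OUT={b@B5, c@B3, d@B4, e@B3, f@B4}

Merge at B0 (entry node, so the boundary value {} is joined with the incoming edge(s)): IN[B0] = {} ⊔ OUT[B2] = {b@B1, c@B3, d@B1, e@B3, f@B0, f@B4}
Applying B0's transfer function to that IN value gives OUT[B0] (row B0 above).

Answer: {b@B1, c@B3, d@B1, e@B3, f@B0}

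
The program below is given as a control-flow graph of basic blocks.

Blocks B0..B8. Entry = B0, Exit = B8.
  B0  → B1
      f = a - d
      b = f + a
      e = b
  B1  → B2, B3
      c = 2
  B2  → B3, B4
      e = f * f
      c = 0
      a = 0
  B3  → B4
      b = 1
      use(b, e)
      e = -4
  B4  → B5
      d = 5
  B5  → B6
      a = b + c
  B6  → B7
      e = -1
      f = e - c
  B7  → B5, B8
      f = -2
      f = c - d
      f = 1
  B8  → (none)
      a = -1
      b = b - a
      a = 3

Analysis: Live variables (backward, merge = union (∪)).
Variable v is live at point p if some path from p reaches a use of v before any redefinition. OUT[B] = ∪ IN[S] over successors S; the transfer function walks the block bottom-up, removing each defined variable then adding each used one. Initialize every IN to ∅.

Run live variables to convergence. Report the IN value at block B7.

Answer: {b, c, d}

Derivation:
Per-block solution:
  B0: | IN={a, d} | OUT={b, e, f}
  B1: | IN={b, e, f} | OUT={b, c, e, f}
  B2: | IN={b, f} | OUT={b, c, e}
  B3: | IN={c, e} | OUT={b, c}
  B4: | IN={b, c} | OUT={b, c, d}
  B5: | IN={b, c, d} | OUT={b, c, d}
  B6: | IN={b, c, d} | OUT={b, c, d}
  B7: | IN={b, c, d} | OUT={b, c, d}
  B8: | IN={b} | OUT={}

Merge at B7: OUT[B7] = IN[B5] ⊔ IN[B8] = {b, c, d}
Applying B7's transfer function to that OUT value gives IN[B7] (row B7 above).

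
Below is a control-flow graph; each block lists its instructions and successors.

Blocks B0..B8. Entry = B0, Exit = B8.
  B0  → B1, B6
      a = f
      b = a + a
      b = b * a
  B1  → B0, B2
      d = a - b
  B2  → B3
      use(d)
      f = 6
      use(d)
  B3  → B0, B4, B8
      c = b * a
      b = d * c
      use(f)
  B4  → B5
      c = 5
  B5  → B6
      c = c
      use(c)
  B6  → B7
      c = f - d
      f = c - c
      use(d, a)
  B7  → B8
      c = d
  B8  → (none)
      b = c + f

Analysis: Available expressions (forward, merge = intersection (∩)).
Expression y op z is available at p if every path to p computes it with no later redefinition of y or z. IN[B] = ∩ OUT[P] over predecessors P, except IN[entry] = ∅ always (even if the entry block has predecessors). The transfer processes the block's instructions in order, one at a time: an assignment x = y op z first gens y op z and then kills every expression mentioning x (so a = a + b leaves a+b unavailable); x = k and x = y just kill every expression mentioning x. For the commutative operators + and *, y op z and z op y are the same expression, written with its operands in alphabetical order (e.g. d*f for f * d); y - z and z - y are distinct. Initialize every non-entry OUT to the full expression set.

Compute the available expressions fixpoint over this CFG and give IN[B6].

Answer: {a+a}

Working:
Converged values:
  B0:   IN={}   OUT={a+a}
  B1:   IN={a+a}   OUT={a+a, a-b}
  B2:   IN={a+a, a-b}   OUT={a+a, a-b}
  B3:   IN={a+a, a-b}   OUT={a+a, c*d}
  B4:   IN={a+a, c*d}   OUT={a+a}
  B5:   IN={a+a}   OUT={a+a}
  B6:   IN={a+a}   OUT={a+a, c-c}
  B7:   IN={a+a, c-c}   OUT={a+a}
  B8:   IN={a+a}   OUT={a+a, c+f}

Merge at B6: IN[B6] = OUT[B0] ∩ OUT[B5] = {a+a}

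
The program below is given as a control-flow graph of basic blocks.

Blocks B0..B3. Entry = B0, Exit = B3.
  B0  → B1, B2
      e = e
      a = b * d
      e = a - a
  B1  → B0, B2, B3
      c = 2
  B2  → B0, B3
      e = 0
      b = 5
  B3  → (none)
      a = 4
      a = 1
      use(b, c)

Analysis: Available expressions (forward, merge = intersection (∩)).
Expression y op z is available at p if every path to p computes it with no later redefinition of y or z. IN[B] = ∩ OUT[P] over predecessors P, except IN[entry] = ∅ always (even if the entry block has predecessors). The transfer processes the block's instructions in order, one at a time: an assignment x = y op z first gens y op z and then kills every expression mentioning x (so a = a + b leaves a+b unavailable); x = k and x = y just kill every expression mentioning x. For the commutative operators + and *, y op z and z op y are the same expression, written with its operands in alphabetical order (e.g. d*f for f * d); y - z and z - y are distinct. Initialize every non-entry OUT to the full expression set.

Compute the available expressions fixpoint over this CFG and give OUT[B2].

Per-block solution:
  B0:  IN={}  OUT={a-a, b*d}
  B1:  IN={a-a, b*d}  OUT={a-a, b*d}
  B2:  IN={a-a, b*d}  OUT={a-a}
  B3:  IN={a-a}  OUT={}

Merge at B2: IN[B2] = OUT[B0] ∩ OUT[B1] = {a-a, b*d}
Applying B2's transfer function to that IN value gives OUT[B2] (row B2 above).

Answer: {a-a}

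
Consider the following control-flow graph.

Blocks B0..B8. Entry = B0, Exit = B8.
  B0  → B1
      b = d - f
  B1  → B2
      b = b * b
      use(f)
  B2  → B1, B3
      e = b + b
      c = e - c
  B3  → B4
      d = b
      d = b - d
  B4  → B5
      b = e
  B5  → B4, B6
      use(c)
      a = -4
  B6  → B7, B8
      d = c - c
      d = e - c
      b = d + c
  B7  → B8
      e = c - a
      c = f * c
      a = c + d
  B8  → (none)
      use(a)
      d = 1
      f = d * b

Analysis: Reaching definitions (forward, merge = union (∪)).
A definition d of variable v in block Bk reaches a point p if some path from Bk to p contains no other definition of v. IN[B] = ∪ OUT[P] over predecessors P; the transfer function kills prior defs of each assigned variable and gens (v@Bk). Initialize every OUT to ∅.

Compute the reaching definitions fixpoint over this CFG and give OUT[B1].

Answer: {b@B1, c@B2, e@B2}

Derivation:
Per-block solution:
  B0:   IN={}   OUT={b@B0}
  B1:   IN={b@B0, b@B1, c@B2, e@B2}   OUT={b@B1, c@B2, e@B2}
  B2:   IN={b@B1, c@B2, e@B2}   OUT={b@B1, c@B2, e@B2}
  B3:   IN={b@B1, c@B2, e@B2}   OUT={b@B1, c@B2, d@B3, e@B2}
  B4:   IN={a@B5, b@B1, b@B4, c@B2, d@B3, e@B2}   OUT={a@B5, b@B4, c@B2, d@B3, e@B2}
  B5:   IN={a@B5, b@B4, c@B2, d@B3, e@B2}   OUT={a@B5, b@B4, c@B2, d@B3, e@B2}
  B6:   IN={a@B5, b@B4, c@B2, d@B3, e@B2}   OUT={a@B5, b@B6, c@B2, d@B6, e@B2}
  B7:   IN={a@B5, b@B6, c@B2, d@B6, e@B2}   OUT={a@B7, b@B6, c@B7, d@B6, e@B7}
  B8:   IN={a@B5, a@B7, b@B6, c@B2, c@B7, d@B6, e@B2, e@B7}   OUT={a@B5, a@B7, b@B6, c@B2, c@B7, d@B8, e@B2, e@B7, f@B8}

Merge at B1: IN[B1] = OUT[B0] ⊔ OUT[B2] = {b@B0, b@B1, c@B2, e@B2}
Applying B1's transfer function to that IN value gives OUT[B1] (row B1 above).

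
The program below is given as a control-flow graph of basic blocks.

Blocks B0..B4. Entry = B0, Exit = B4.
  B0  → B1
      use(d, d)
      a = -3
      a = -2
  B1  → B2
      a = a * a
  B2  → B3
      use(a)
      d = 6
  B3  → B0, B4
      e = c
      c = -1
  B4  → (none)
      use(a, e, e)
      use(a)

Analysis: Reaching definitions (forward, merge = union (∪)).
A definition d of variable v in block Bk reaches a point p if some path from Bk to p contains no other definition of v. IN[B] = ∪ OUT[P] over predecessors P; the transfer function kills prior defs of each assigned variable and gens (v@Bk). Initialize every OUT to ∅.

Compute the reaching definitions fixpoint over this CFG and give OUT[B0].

Answer: {a@B0, c@B3, d@B2, e@B3}

Derivation:
Per-block solution:
  B0:   IN={a@B1, c@B3, d@B2, e@B3}   OUT={a@B0, c@B3, d@B2, e@B3}
  B1:   IN={a@B0, c@B3, d@B2, e@B3}   OUT={a@B1, c@B3, d@B2, e@B3}
  B2:   IN={a@B1, c@B3, d@B2, e@B3}   OUT={a@B1, c@B3, d@B2, e@B3}
  B3:   IN={a@B1, c@B3, d@B2, e@B3}   OUT={a@B1, c@B3, d@B2, e@B3}
  B4:   IN={a@B1, c@B3, d@B2, e@B3}   OUT={a@B1, c@B3, d@B2, e@B3}

Merge at B0 (entry node, so the boundary value {} is joined with the incoming edge(s)): IN[B0] = {} ⊔ OUT[B3] = {a@B1, c@B3, d@B2, e@B3}
Applying B0's transfer function to that IN value gives OUT[B0] (row B0 above).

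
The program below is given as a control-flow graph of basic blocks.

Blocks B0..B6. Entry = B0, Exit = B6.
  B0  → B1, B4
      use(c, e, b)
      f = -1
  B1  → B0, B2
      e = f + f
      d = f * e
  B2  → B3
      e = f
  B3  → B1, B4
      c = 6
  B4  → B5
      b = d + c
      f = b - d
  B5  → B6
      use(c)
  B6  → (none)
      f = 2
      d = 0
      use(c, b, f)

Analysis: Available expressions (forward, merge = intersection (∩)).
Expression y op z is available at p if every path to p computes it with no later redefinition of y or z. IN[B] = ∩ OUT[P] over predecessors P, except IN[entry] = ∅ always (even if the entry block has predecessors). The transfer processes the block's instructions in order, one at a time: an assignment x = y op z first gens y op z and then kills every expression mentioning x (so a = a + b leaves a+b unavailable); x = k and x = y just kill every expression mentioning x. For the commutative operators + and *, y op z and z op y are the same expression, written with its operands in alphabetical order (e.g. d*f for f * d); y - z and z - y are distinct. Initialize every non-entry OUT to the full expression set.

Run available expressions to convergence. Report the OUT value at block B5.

Per-block solution:
  B0:   IN={}   OUT={}
  B1:   IN={}   OUT={e*f, f+f}
  B2:   IN={e*f, f+f}   OUT={f+f}
  B3:   IN={f+f}   OUT={f+f}
  B4:   IN={}   OUT={b-d, c+d}
  B5:   IN={b-d, c+d}   OUT={b-d, c+d}
  B6:   IN={b-d, c+d}   OUT={}

Merge at B5: IN[B5] = OUT[B4] = {b-d, c+d}
Applying B5's transfer function to that IN value gives OUT[B5] (row B5 above).

Answer: {b-d, c+d}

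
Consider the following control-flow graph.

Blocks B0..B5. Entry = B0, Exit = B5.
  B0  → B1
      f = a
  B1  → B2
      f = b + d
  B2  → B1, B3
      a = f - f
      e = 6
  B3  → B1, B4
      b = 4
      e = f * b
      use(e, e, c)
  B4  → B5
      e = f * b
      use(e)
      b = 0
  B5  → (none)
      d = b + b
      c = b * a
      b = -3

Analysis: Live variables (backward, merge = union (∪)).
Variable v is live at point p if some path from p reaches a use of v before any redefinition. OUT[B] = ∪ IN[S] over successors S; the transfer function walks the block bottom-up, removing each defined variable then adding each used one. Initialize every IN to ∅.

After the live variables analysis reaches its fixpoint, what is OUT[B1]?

Converged values:
  B0:   IN={a, b, c, d}   OUT={b, c, d}
  B1:   IN={b, c, d}   OUT={b, c, d, f}
  B2:   IN={b, c, d, f}   OUT={a, b, c, d, f}
  B3:   IN={a, c, d, f}   OUT={a, b, c, d, f}
  B4:   IN={a, b, f}   OUT={a, b}
  B5:   IN={a, b}   OUT={}

Merge at B1: OUT[B1] = IN[B2] = {b, c, d, f}

Answer: {b, c, d, f}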